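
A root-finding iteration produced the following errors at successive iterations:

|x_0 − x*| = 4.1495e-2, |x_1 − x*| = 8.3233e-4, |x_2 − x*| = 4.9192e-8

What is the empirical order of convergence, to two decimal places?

2.49

p ≈ ln(|x_2 − x*|/|x_1 − x*|) / ln(|x_1 − x*|/|x_0 − x*|)
  = ln(4.9192e-8/8.3233e-4) / ln(8.3233e-4/4.1495e-2)
  = ln(5.91016e-05) / ln(0.0200586)
  = -9.73625 / -3.90910 ≈ 2.49066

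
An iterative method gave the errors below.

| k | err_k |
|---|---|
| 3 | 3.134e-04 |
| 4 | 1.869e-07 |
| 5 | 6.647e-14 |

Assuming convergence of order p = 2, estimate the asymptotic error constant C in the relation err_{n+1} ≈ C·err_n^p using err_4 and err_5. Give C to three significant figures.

C ≈ err_5 / err_4^2
  = 6.647e-14 / (1.869e-07)^2
  = 6.647e-14 / 3.49316e-14 ≈ 1.9029

1.90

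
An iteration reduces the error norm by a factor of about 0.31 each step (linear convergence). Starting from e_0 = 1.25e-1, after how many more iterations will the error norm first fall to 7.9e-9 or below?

15

After k steps, e_k ≈ 1.25e-1·0.31^k.
Need 0.31^k ≤ 7.9e-9/1.25e-1 = 6.32e-08.
k ≥ ln(6.32e-08)/ln(0.31) = -16.5770/-1.17118 = 14.154.
Smallest integer k = 15.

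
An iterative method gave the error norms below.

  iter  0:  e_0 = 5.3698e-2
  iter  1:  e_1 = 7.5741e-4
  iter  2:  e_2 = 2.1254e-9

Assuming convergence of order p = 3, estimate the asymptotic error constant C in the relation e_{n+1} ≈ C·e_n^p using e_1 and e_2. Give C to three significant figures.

4.89

C ≈ e_2 / e_1^3
  = 2.1254e-9 / (7.5741e-4)^3
  = 2.1254e-9 / 4.34503e-10 ≈ 4.8916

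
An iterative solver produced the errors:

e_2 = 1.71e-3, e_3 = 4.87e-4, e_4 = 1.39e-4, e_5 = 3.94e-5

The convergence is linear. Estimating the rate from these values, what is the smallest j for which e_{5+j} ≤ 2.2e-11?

12

Rate ρ ≈ e_5/e_4 = 3.94e-5/1.39e-4 = 0.2835.
After j more steps, e_{5+j} ≈ 3.94e-5·ρ^j; need ρ^j ≤ 2.2e-11/3.94e-5 = 5.58376e-07.
j ≥ ln(5.58376e-07)/ln(0.2835) = -14.3982/-1.26054 = 11.422.
So 12 more iterations are needed.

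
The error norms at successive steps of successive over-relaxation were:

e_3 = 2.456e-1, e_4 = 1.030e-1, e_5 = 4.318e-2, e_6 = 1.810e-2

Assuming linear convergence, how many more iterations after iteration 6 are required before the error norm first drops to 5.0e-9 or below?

Rate ρ ≈ e_6/e_5 = 1.810e-2/4.318e-2 = 0.4192.
After j more steps, e_{6+j} ≈ 1.810e-2·ρ^j; need ρ^j ≤ 5.0e-9/1.810e-2 = 2.76243e-07.
j ≥ ln(2.76243e-07)/ln(0.4192) = -15.1020/-0.86941 = 17.370.
So 18 more iterations are needed.

18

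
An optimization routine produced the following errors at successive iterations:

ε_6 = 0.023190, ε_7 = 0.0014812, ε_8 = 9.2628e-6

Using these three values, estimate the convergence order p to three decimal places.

p ≈ ln(ε_8/ε_7) / ln(ε_7/ε_6)
  = ln(9.2628e-6/0.0014812) / ln(0.0014812/0.023190)
  = ln(0.00625358) / ln(0.0638724)
  = -5.074601 / -2.750868 ≈ 1.844727

1.845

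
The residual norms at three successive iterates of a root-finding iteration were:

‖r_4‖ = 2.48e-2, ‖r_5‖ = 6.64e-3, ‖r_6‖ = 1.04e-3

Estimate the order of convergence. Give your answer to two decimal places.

p ≈ ln(‖r_6‖/‖r_5‖) / ln(‖r_5‖/‖r_4‖)
  = ln(1.04e-3/6.64e-3) / ln(6.64e-3/2.48e-2)
  = ln(0.156627) / ln(0.267742)
  = -1.85389 / -1.31773 ≈ 1.40688

1.41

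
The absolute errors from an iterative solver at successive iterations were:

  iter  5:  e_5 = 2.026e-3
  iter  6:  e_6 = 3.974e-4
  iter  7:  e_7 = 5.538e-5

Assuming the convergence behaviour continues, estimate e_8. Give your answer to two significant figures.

First estimate the order: p ≈ ln(e_7/e_6) / ln(e_6/e_5) = ln(5.538e-5/3.974e-4)/ln(3.974e-4/2.026e-3) = ln(0.139356)/ln(0.19615) ≈ 1.2099.
Then e_8 ≈ e_7·(e_7/e_6)^p = 5.538e-5·(0.139356)^1.2099 = 5.538e-5·0.0921462 ≈ 5.103e-06.

5.1e-6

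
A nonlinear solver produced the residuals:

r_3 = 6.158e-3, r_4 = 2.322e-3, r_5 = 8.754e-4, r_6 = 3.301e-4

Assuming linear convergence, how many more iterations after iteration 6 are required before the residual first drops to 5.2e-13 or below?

Rate ρ ≈ r_6/r_5 = 3.301e-4/8.754e-4 = 0.3771.
After j more steps, r_{6+j} ≈ 3.301e-4·ρ^j; need ρ^j ≤ 5.2e-13/3.301e-4 = 1.57528e-09.
j ≥ ln(1.57528e-09)/ln(0.3771) = -20.2688/-0.97524 = 20.783.
So 21 more iterations are needed.

21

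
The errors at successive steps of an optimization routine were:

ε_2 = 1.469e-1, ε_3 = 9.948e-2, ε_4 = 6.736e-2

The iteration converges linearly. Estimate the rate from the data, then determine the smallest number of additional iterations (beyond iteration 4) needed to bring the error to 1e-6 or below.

29

Rate ρ ≈ ε_4/ε_3 = 6.736e-2/9.948e-2 = 0.6771.
After j more steps, ε_{4+j} ≈ 6.736e-2·ρ^j; need ρ^j ≤ 1e-6/6.736e-2 = 1.48456e-05.
j ≥ ln(1.48456e-05)/ln(0.6771) = -11.1178/-0.38994 = 28.512.
So 29 more iterations are needed.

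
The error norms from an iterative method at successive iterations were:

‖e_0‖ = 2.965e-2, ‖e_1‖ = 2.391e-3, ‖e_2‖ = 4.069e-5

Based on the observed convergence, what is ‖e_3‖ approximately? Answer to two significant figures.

5.6e-8

First estimate the order: p ≈ ln(‖e_2‖/‖e_1‖) / ln(‖e_1‖/‖e_0‖) = ln(4.069e-5/2.391e-3)/ln(2.391e-3/2.965e-2) = ln(0.017018)/ln(0.0806408) ≈ 1.6179.
Then ‖e_3‖ ≈ ‖e_2‖·(‖e_2‖/‖e_1‖)^p = 4.069e-5·(0.017018)^1.6179 = 4.069e-5·0.00137337 ≈ 5.588e-08.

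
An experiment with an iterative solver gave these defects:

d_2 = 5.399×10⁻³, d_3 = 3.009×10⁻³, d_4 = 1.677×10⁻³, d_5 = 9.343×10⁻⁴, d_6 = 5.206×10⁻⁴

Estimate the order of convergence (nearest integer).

1

Consecutive ratios: d_6/d_5 = 5.206×10⁻⁴/9.343×10⁻⁴ = 0.557209, d_5/d_4 = 9.343×10⁻⁴/1.677×10⁻³ = 0.557126.
p ≈ ln(0.557209)/ln(0.557126) = -0.5848/-0.5850 ≈ 1.00.
So the convergence is linear (order 1).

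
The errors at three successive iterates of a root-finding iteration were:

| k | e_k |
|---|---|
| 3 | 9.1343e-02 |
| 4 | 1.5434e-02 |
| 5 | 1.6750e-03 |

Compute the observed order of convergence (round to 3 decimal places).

1.249

p ≈ ln(e_5/e_4) / ln(e_4/e_3)
  = ln(1.6750e-03/1.5434e-02) / ln(1.5434e-02/9.1343e-02)
  = ln(0.108527) / ln(0.168968)
  = -2.220756 / -1.778046 ≈ 1.248987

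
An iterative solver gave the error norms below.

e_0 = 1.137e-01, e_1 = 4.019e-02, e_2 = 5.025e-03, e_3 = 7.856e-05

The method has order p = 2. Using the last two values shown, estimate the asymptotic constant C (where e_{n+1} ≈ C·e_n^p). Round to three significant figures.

C ≈ e_3 / e_2^2
  = 7.856e-05 / (5.025e-03)^2
  = 7.856e-05 / 2.52506e-05 ≈ 3.1112

3.11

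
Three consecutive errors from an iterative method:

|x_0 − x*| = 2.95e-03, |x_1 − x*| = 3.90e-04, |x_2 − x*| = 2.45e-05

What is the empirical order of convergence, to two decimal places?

p ≈ ln(|x_2 − x*|/|x_1 − x*|) / ln(|x_1 − x*|/|x_0 − x*|)
  = ln(2.45e-05/3.90e-04) / ln(3.90e-04/2.95e-03)
  = ln(0.0628205) / ln(0.132203)
  = -2.76747 / -2.02342 ≈ 1.36772

1.37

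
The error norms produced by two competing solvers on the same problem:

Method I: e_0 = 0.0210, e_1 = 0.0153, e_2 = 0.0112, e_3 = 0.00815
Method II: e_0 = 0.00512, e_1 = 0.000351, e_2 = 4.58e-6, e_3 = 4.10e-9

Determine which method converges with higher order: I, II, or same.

II

Method I: p ≈ ln(0.00815/0.0112)/ln(0.0112/0.0153) ≈ 1.02.
Method II: p ≈ ln(4.10e-9/4.58e-6)/ln(4.58e-6/0.000351) ≈ 1.62.
Method II has the higher order (≈1.6 vs ≈1.0).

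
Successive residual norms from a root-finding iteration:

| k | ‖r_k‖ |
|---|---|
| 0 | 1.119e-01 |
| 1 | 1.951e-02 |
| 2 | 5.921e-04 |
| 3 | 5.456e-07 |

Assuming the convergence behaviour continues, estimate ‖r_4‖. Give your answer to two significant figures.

4.6e-13

First estimate the order: p ≈ ln(‖r_3‖/‖r_2‖) / ln(‖r_2‖/‖r_1‖) = ln(5.456e-07/5.921e-04)/ln(5.921e-04/1.951e-02) = ln(0.000921466)/ln(0.0303485) ≈ 1.9999.
Then ‖r_4‖ ≈ ‖r_3‖·(‖r_3‖/‖r_2‖)^p = 5.456e-07·(0.000921466)^1.9999 = 5.456e-07·8.49693e-07 ≈ 4.636e-13.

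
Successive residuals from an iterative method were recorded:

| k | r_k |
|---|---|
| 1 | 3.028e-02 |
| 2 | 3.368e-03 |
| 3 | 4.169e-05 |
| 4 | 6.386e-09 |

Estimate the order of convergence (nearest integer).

Consecutive ratios: r_4/r_3 = 6.386e-09/4.169e-05 = 0.000153178, r_3/r_2 = 4.169e-05/3.368e-03 = 0.0123783.
p ≈ ln(0.000153178)/ln(0.0123783) = -8.7839/-4.3918 ≈ 2.00.
So the convergence is quadratic (order 2).

2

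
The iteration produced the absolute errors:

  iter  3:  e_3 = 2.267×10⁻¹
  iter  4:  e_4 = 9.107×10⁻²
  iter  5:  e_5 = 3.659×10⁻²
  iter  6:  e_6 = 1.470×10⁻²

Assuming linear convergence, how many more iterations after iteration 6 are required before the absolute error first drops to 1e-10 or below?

Rate ρ ≈ e_6/e_5 = 1.470×10⁻²/3.659×10⁻² = 0.4017.
After j more steps, e_{6+j} ≈ 1.470×10⁻²·ρ^j; need ρ^j ≤ 1e-10/1.470×10⁻² = 6.80272e-09.
j ≥ ln(6.80272e-09)/ln(0.4017) = -18.8059/-0.91205 = 20.619.
So 21 more iterations are needed.

21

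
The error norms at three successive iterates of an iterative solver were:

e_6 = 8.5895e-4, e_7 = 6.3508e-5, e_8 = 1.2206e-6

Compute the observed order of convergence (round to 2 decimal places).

p ≈ ln(e_8/e_7) / ln(e_7/e_6)
  = ln(1.2206e-6/6.3508e-5) / ln(6.3508e-5/8.5895e-4)
  = ln(0.0192196) / ln(0.0739368)
  = -3.95182 / -2.60454 ≈ 1.51728

1.52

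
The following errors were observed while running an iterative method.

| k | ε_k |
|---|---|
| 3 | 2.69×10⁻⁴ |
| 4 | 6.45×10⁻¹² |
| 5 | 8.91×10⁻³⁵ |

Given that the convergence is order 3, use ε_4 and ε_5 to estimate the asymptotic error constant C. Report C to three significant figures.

0.332

C ≈ ε_5 / ε_4^3
  = 8.91×10⁻³⁵ / (6.45×10⁻¹²)^3
  = 8.91×10⁻³⁵ / 2.68336e-34 ≈ 0.33205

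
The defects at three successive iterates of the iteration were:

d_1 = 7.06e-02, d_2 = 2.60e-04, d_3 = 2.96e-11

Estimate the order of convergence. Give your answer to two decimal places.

2.85

p ≈ ln(d_3/d_2) / ln(d_2/d_1)
  = ln(2.96e-11/2.60e-04) / ln(2.60e-04/7.06e-02)
  = ln(1.13846e-07) / ln(0.00368272)
  = -15.98842 / -5.60410 ≈ 2.85299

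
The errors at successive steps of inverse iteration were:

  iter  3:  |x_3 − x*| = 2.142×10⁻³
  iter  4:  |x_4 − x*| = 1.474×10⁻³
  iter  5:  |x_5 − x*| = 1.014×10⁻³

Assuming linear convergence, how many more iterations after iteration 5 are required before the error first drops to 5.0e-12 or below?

Rate ρ ≈ |x_5 − x*|/|x_4 − x*| = 1.014×10⁻³/1.474×10⁻³ = 0.6879.
After j more steps, |x_{5+j} − x*| ≈ 1.014×10⁻³·ρ^j; need ρ^j ≤ 5.0e-12/1.014×10⁻³ = 4.93097e-09.
j ≥ ln(4.93097e-09)/ln(0.6879) = -19.1277/-0.37411 = 51.129.
So 52 more iterations are needed.

52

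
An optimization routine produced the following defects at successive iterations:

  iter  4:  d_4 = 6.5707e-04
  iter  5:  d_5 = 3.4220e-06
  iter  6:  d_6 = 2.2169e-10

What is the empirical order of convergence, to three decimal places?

p ≈ ln(d_6/d_5) / ln(d_5/d_4)
  = ln(2.2169e-10/3.4220e-06) / ln(3.4220e-06/6.5707e-04)
  = ln(6.47838e-05) / ln(0.00520797)
  = -9.644455 / -5.257565 ≈ 1.834396

1.834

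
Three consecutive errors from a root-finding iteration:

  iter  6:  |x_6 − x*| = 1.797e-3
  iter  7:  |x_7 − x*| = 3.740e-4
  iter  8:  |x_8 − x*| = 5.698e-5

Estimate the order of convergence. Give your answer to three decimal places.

p ≈ ln(|x_8 − x*|/|x_7 − x*|) / ln(|x_7 − x*|/|x_6 − x*|)
  = ln(5.698e-5/3.740e-4) / ln(3.740e-4/1.797e-3)
  = ln(0.152353) / ln(0.208125)
  = -1.881555 / -1.569616 ≈ 1.198736

1.199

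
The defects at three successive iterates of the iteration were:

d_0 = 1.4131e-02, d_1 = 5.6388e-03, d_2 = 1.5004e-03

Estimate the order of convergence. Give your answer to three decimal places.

p ≈ ln(d_2/d_1) / ln(d_1/d_0)
  = ln(1.5004e-03/5.6388e-03) / ln(5.6388e-03/1.4131e-02)
  = ln(0.266085) / ln(0.399038)
  = -1.323939 / -0.918699 ≈ 1.441102

1.441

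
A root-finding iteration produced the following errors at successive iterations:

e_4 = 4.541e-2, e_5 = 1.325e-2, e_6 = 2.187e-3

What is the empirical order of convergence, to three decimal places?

p ≈ ln(e_6/e_5) / ln(e_5/e_4)
  = ln(2.187e-3/1.325e-2) / ln(1.325e-2/4.541e-2)
  = ln(0.165057) / ln(0.291786)
  = -1.801464 / -1.231735 ≈ 1.462542

1.463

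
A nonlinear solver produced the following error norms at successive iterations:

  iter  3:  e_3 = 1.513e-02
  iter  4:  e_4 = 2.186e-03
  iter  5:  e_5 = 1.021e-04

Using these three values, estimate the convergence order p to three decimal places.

p ≈ ln(e_5/e_4) / ln(e_4/e_3)
  = ln(1.021e-04/2.186e-03) / ln(2.186e-03/1.513e-02)
  = ln(0.0467063) / ln(0.144481)
  = -3.063876 / -1.934607 ≈ 1.583720

1.584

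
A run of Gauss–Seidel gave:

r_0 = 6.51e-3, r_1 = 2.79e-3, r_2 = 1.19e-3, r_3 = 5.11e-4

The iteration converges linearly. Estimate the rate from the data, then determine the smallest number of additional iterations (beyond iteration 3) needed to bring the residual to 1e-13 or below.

27

Rate ρ ≈ r_3/r_2 = 5.11e-4/1.19e-3 = 0.4294.
After j more steps, r_{3+j} ≈ 5.11e-4·ρ^j; need ρ^j ≤ 1e-13/5.11e-4 = 1.95695e-10.
j ≥ ln(1.95695e-10)/ln(0.4294) = -22.3545/-0.84537 = 26.443.
So 27 more iterations are needed.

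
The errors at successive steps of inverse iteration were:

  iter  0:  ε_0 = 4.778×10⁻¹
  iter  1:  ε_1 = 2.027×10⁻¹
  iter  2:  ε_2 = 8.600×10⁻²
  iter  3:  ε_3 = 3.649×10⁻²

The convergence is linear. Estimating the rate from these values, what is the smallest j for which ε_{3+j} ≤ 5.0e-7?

Rate ρ ≈ ε_3/ε_2 = 3.649×10⁻²/8.600×10⁻² = 0.4243.
After j more steps, ε_{3+j} ≈ 3.649×10⁻²·ρ^j; need ρ^j ≤ 5.0e-7/3.649×10⁻² = 1.37024e-05.
j ≥ ln(1.37024e-05)/ln(0.4243) = -11.1979/-0.85731 = 13.062.
So 14 more iterations are needed.

14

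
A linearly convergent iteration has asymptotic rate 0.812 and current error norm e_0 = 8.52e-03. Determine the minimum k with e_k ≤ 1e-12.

After k steps, e_k ≈ 8.52e-03·0.812^k.
Need 0.812^k ≤ 1e-12/8.52e-03 = 1.17371e-10.
k ≥ ln(1.17371e-10)/ln(0.812) = -22.8657/-0.20825 = 109.799.
Smallest integer k = 110.

110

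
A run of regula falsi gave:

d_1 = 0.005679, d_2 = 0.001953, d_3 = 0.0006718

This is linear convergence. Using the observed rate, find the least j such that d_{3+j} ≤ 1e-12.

20

Rate ρ ≈ d_3/d_2 = 0.0006718/0.001953 = 0.3440.
After j more steps, d_{3+j} ≈ 0.0006718·ρ^j; need ρ^j ≤ 1e-12/0.0006718 = 1.48854e-09.
j ≥ ln(1.48854e-09)/ln(0.3440) = -20.3255/-1.06711 = 19.047.
So 20 more iterations are needed.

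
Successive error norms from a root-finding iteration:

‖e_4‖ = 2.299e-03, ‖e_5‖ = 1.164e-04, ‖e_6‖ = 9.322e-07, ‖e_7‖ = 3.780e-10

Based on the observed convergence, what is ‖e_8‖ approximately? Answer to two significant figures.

1.2e-15

First estimate the order: p ≈ ln(‖e_7‖/‖e_6‖) / ln(‖e_6‖/‖e_5‖) = ln(3.780e-10/9.322e-07)/ln(9.322e-07/1.164e-04) = ln(0.000405492)/ln(0.00800859) ≈ 1.6180.
Then ‖e_8‖ ≈ ‖e_7‖·(‖e_7‖/‖e_6‖)^p = 3.780e-10·(0.000405492)^1.6180 = 3.780e-10·3.24874e-06 ≈ 1.228e-15.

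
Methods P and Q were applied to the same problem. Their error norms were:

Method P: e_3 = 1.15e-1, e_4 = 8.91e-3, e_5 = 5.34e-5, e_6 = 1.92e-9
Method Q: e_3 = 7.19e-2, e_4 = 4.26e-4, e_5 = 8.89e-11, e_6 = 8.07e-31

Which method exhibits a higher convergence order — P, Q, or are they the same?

Method P: p ≈ ln(1.92e-9/5.34e-5)/ln(5.34e-5/8.91e-3) ≈ 2.00.
Method Q: p ≈ ln(8.07e-31/8.89e-11)/ln(8.89e-11/4.26e-4) ≈ 3.00.
Method Q has the higher order (≈3.0 vs ≈2.0).

Q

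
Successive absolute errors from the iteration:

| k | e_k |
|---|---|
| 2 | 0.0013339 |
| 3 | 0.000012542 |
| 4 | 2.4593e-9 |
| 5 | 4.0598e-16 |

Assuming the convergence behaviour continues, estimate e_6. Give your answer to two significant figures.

1.6e-28

First estimate the order: p ≈ ln(e_5/e_4) / ln(e_4/e_3) = ln(4.0598e-16/2.4593e-9)/ln(2.4593e-9/0.000012542) = ln(1.65079e-07)/ln(0.000196085) ≈ 1.8293.
Then e_6 ≈ e_5·(e_5/e_4)^p = 4.0598e-16·(1.65079e-07)^1.8293 = 4.0598e-16·3.91853e-13 ≈ 1.591e-28.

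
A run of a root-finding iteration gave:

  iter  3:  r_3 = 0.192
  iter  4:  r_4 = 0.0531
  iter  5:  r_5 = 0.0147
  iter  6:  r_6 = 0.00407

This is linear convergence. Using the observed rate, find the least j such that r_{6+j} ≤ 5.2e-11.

Rate ρ ≈ r_6/r_5 = 0.00407/0.0147 = 0.2769.
After j more steps, r_{6+j} ≈ 0.00407·ρ^j; need ρ^j ≤ 5.2e-11/0.00407 = 1.27764e-08.
j ≥ ln(1.27764e-08)/ln(0.2769) = -18.1757/-1.28410 = 14.154.
So 15 more iterations are needed.

15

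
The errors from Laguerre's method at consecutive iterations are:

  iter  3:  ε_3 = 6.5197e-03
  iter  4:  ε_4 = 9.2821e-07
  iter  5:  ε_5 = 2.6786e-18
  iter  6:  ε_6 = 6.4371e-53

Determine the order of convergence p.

3

Consecutive ratios: ε_6/ε_5 = 6.4371e-53/2.6786e-18 = 2.40316e-35, ε_5/ε_4 = 2.6786e-18/9.2821e-07 = 2.88577e-12.
p ≈ ln(2.40316e-35)/ln(2.88577e-12) = -79.7137/-26.5712 ≈ 3.00.
So the convergence is cubic (order 3).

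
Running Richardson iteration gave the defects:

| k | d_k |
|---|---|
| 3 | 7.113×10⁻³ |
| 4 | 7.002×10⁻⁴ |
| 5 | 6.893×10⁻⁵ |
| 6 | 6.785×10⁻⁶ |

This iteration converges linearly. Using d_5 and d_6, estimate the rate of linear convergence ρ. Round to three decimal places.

0.098

ρ ≈ d_6/d_5 = 6.785×10⁻⁶/6.893×10⁻⁵ = 0.09843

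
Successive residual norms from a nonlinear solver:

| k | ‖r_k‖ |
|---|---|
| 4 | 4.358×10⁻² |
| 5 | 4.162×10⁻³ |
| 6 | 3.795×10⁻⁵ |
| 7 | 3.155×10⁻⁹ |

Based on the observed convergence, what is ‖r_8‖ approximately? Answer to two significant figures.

First estimate the order: p ≈ ln(‖r_7‖/‖r_6‖) / ln(‖r_6‖/‖r_5‖) = ln(3.155×10⁻⁹/3.795×10⁻⁵)/ln(3.795×10⁻⁵/4.162×10⁻³) = ln(8.31357e-05)/ln(0.00911821) ≈ 2.0000.
Then ‖r_8‖ ≈ ‖r_7‖·(‖r_7‖/‖r_6‖)^p = 3.155×10⁻⁹·(8.31357e-05)^2.0000 = 3.155×10⁻⁹·6.91154e-09 ≈ 2.181e-17.

2.2e-17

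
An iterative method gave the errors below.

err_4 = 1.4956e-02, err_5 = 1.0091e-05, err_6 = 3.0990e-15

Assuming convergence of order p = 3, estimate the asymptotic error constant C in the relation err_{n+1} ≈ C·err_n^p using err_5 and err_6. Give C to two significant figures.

3.0

C ≈ err_6 / err_5^3
  = 3.0990e-15 / (1.0091e-05)^3
  = 3.0990e-15 / 1.02755e-15 ≈ 3.0159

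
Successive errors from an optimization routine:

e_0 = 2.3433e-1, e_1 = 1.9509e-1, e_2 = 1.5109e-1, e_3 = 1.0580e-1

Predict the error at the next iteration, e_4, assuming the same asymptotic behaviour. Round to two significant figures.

First estimate the order: p ≈ ln(e_3/e_2) / ln(e_2/e_1) = ln(1.0580e-1/1.5109e-1)/ln(1.5109e-1/1.9509e-1) = ln(0.700245)/ln(0.774463) ≈ 1.3942.
Then e_4 ≈ e_3·(e_3/e_2)^p = 1.0580e-1·(0.700245)^1.3942 = 1.0580e-1·0.608482 ≈ 0.06438.

6.4e-2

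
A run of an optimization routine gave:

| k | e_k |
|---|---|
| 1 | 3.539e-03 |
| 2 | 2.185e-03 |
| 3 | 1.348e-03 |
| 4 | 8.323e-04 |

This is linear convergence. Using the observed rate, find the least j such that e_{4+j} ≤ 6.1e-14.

Rate ρ ≈ e_4/e_3 = 8.323e-04/1.348e-03 = 0.6174.
After j more steps, e_{4+j} ≈ 8.323e-04·ρ^j; need ρ^j ≤ 6.1e-14/8.323e-04 = 7.32909e-11.
j ≥ ln(7.32909e-11)/ln(0.6174) = -23.3366/-0.48224 = 48.392.
So 49 more iterations are needed.

49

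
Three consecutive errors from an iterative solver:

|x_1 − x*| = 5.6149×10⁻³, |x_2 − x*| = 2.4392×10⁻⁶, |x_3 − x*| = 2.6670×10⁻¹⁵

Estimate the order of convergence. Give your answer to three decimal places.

2.665

p ≈ ln(|x_3 − x*|/|x_2 − x*|) / ln(|x_2 − x*|/|x_1 − x*|)
  = ln(2.6670×10⁻¹⁵/2.4392×10⁻⁶) / ln(2.4392×10⁻⁶/5.6149×10⁻³)
  = ln(1.09339e-09) / ln(0.000434416)
  = -20.633983 / -7.741508 ≈ 2.665370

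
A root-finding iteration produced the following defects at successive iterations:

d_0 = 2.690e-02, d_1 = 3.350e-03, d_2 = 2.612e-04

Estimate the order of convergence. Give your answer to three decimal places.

1.225

p ≈ ln(d_2/d_1) / ln(d_1/d_0)
  = ln(2.612e-04/3.350e-03) / ln(3.350e-03/2.690e-02)
  = ln(0.0779701) / ln(0.124535)
  = -2.551430 / -2.083168 ≈ 1.224784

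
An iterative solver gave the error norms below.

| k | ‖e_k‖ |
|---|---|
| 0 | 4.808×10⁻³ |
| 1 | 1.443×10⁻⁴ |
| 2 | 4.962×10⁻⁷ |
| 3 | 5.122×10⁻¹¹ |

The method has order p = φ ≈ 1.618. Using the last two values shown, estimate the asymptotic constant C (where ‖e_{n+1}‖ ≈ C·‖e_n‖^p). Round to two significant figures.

C ≈ ‖e_3‖ / ‖e_2‖^1.618
  = 5.122×10⁻¹¹ / (4.962×10⁻⁷)^1.618
  = 5.122×10⁻¹¹ / 6.30337e-11 ≈ 0.81258

0.81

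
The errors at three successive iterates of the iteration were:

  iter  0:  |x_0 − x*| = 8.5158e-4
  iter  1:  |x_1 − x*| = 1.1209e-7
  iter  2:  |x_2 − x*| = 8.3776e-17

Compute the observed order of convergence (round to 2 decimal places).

2.35

p ≈ ln(|x_2 − x*|/|x_1 − x*|) / ln(|x_1 − x*|/|x_0 − x*|)
  = ln(8.3776e-17/1.1209e-7) / ln(1.1209e-7/8.5158e-4)
  = ln(7.47399e-10) / ln(0.000131626)
  = -21.01442 / -8.93555 ≈ 2.35178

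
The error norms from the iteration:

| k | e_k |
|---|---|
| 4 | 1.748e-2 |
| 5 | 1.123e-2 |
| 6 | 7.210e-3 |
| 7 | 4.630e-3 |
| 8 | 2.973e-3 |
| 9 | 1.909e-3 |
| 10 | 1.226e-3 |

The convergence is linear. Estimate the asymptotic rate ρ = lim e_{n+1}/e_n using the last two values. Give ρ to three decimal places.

0.642

ρ ≈ e_{10}/e_9 = 1.226e-3/1.909e-3 = 0.64222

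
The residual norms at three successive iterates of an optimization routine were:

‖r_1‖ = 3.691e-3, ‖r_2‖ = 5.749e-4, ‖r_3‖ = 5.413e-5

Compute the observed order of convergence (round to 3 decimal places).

p ≈ ln(‖r_3‖/‖r_2‖) / ln(‖r_2‖/‖r_1‖)
  = ln(5.413e-5/5.749e-4) / ln(5.749e-4/3.691e-3)
  = ln(0.0941555) / ln(0.155757)
  = -2.362808 / -1.859458 ≈ 1.270697

1.271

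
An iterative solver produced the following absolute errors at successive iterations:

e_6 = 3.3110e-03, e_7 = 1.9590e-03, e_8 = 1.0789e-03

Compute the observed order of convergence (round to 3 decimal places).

1.137

p ≈ ln(e_8/e_7) / ln(e_7/e_6)
  = ln(1.0789e-03/1.9590e-03) / ln(1.9590e-03/3.3110e-03)
  = ln(0.55074) / ln(0.591664)
  = -0.596492 / -0.524816 ≈ 1.136574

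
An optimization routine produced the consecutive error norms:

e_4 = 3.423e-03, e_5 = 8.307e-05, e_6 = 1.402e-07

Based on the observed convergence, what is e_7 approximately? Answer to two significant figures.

2.4e-12

First estimate the order: p ≈ ln(e_6/e_5) / ln(e_5/e_4) = ln(1.402e-07/8.307e-05)/ln(8.307e-05/3.423e-03) = ln(0.00168773)/ln(0.0242682) ≈ 1.7169.
Then e_7 ≈ e_6·(e_6/e_5)^p = 1.402e-07·(0.00168773)^1.7169 = 1.402e-07·1.73603e-05 ≈ 2.434e-12.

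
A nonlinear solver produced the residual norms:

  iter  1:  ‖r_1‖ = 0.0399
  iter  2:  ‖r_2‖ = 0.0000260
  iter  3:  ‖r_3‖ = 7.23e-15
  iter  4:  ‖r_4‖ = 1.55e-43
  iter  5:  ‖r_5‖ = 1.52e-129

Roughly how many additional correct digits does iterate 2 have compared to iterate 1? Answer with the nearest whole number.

3

Digits gained ≈ log₁₀(‖r_1‖/‖r_2‖) = log₁₀(0.0399/0.0000260) = log₁₀(1534.62) ≈ 3.186.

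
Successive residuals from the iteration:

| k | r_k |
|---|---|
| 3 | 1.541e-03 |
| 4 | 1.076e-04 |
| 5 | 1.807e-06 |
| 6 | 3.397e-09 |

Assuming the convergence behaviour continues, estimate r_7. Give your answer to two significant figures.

2.2e-13

First estimate the order: p ≈ ln(r_6/r_5) / ln(r_5/r_4) = ln(3.397e-09/1.807e-06)/ln(1.807e-06/1.076e-04) = ln(0.00187991)/ln(0.0167937) ≈ 1.5358.
Then r_7 ≈ r_6·(r_6/r_5)^p = 3.397e-09·(0.00187991)^1.5358 = 3.397e-09·6.51058e-05 ≈ 2.212e-13.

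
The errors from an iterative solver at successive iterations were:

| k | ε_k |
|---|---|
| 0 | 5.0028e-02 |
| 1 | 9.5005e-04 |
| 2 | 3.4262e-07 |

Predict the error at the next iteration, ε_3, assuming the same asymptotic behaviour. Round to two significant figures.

First estimate the order: p ≈ ln(ε_2/ε_1) / ln(ε_1/ε_0) = ln(3.4262e-07/9.5005e-04)/ln(9.5005e-04/5.0028e-02) = ln(0.000360634)/ln(0.0189904) ≈ 2.0000.
Then ε_3 ≈ ε_2·(ε_2/ε_1)^p = 3.4262e-07·(0.000360634)^2.0000 = 3.4262e-07·1.30057e-07 ≈ 4.456e-14.

4.5e-14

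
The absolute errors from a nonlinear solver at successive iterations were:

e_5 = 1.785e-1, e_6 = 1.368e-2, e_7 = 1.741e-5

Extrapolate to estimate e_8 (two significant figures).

5.3e-13

First estimate the order: p ≈ ln(e_7/e_6) / ln(e_6/e_5) = ln(1.741e-5/1.368e-2)/ln(1.368e-2/1.785e-1) = ln(0.00127266)/ln(0.0766387) ≈ 2.5954.
Then e_8 ≈ e_7·(e_7/e_6)^p = 1.741e-5·(0.00127266)^2.5954 = 1.741e-5·3.05894e-08 ≈ 5.326e-13.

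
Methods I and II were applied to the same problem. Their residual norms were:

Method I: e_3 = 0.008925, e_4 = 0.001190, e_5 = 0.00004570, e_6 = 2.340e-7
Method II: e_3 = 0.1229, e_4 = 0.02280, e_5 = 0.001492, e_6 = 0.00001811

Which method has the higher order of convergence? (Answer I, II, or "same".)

same

Method I: p ≈ ln(2.340e-7/0.00004570)/ln(0.00004570/0.001190) ≈ 1.62.
Method II: p ≈ ln(0.00001811/0.001492)/ln(0.001492/0.02280) ≈ 1.62.
Both orders ≈ 1.6 — effectively the same.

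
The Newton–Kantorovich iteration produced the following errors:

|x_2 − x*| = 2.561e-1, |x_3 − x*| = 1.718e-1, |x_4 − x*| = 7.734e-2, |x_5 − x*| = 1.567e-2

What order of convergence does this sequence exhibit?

Consecutive ratios: |x_5 − x*|/|x_4 − x*| = 1.567e-2/7.734e-2 = 0.202612, |x_4 − x*|/|x_3 − x*| = 7.734e-2/1.718e-1 = 0.450175.
p ≈ ln(0.202612)/ln(0.450175) = -1.5965/-0.7981 ≈ 2.00.
So the convergence is quadratic (order 2).

2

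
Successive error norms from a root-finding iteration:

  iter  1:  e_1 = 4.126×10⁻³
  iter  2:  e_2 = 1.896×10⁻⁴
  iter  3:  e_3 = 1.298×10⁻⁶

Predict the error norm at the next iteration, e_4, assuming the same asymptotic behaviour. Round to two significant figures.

First estimate the order: p ≈ ln(e_3/e_2) / ln(e_2/e_1) = ln(1.298×10⁻⁶/1.896×10⁻⁴)/ln(1.896×10⁻⁴/4.126×10⁻³) = ln(0.00684599)/ln(0.0459525) ≈ 1.6181.
Then e_4 ≈ e_3·(e_3/e_2)^p = 1.298×10⁻⁶·(0.00684599)^1.6181 = 1.298×10⁻⁶·0.000314427 ≈ 4.081e-10.

4.1e-10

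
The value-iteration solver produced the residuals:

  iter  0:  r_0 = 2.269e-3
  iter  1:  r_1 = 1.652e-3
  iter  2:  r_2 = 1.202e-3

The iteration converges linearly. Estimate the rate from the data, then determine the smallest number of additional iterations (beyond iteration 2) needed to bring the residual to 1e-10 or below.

Rate ρ ≈ r_2/r_1 = 1.202e-3/1.652e-3 = 0.7276.
After j more steps, r_{2+j} ≈ 1.202e-3·ρ^j; need ρ^j ≤ 1e-10/1.202e-3 = 8.31947e-08.
j ≥ ln(8.31947e-08)/ln(0.7276) = -16.3021/-0.31800 = 51.264.
So 52 more iterations are needed.

52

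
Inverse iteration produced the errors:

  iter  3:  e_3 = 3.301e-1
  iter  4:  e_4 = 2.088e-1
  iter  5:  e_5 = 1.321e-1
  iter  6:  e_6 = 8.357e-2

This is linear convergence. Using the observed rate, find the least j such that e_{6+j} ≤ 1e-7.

30

Rate ρ ≈ e_6/e_5 = 8.357e-2/1.321e-1 = 0.6326.
After j more steps, e_{6+j} ≈ 8.357e-2·ρ^j; need ρ^j ≤ 1e-7/8.357e-2 = 1.1966e-06.
j ≥ ln(1.1966e-06)/ln(0.6326) = -13.6360/-0.45792 = 29.778.
So 30 more iterations are needed.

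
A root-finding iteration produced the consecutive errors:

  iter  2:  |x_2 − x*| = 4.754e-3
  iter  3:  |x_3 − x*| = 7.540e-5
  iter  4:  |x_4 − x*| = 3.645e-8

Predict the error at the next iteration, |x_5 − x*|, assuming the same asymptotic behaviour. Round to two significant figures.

First estimate the order: p ≈ ln(|x_4 − x*|/|x_3 − x*|) / ln(|x_3 − x*|/|x_2 − x*|) = ln(3.645e-8/7.540e-5)/ln(7.540e-5/4.754e-3) = ln(0.000483422)/ln(0.0158603) ≈ 1.8424.
Then |x_5 − x*| ≈ |x_4 − x*|·(|x_4 − x*|/|x_3 − x*|)^p = 3.645e-8·(0.000483422)^1.8424 = 3.645e-8·7.784e-07 ≈ 2.837e-14.

2.8e-14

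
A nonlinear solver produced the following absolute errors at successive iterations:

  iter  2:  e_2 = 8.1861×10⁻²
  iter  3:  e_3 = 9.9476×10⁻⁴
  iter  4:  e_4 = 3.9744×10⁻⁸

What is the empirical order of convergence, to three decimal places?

p ≈ ln(e_4/e_3) / ln(e_3/e_2)
  = ln(3.9744×10⁻⁸/9.9476×10⁻⁴) / ln(9.9476×10⁻⁴/8.1861×10⁻²)
  = ln(3.99534e-05) / ln(0.0121518)
  = -10.127797 / -4.410278 ≈ 2.296408

2.296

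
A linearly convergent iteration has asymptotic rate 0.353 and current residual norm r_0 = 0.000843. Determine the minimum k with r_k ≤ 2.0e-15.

26

After k steps, r_k ≈ 0.000843·0.353^k.
Need 0.353^k ≤ 2.0e-15/0.000843 = 2.37248e-12.
k ≥ ln(2.37248e-12)/ln(0.353) = -26.7671/-1.04129 = 25.706.
Smallest integer k = 26.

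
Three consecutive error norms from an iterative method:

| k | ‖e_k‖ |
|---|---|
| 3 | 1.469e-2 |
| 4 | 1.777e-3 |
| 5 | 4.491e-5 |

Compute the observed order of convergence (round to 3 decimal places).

p ≈ ln(‖e_5‖/‖e_4‖) / ln(‖e_4‖/‖e_3‖)
  = ln(4.491e-5/1.777e-3) / ln(1.777e-3/1.469e-2)
  = ln(0.0252729) / ln(0.120967)
  = -3.678023 / -2.112237 ≈ 1.741293

1.741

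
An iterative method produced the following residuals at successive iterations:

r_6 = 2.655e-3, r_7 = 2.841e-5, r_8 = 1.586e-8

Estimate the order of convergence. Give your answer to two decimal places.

p ≈ ln(r_8/r_7) / ln(r_7/r_6)
  = ln(1.586e-8/2.841e-5) / ln(2.841e-5/2.655e-3)
  = ln(0.000558254) / ln(0.0107006)
  = -7.49070 / -4.53746 ≈ 1.65086

1.65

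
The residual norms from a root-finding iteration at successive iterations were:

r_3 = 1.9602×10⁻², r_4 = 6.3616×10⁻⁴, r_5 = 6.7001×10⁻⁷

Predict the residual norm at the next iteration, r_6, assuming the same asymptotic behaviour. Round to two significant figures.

7.4e-13

First estimate the order: p ≈ ln(r_5/r_4) / ln(r_4/r_3) = ln(6.7001×10⁻⁷/6.3616×10⁻⁴)/ln(6.3616×10⁻⁴/1.9602×10⁻²) = ln(0.00105321)/ln(0.0324538) ≈ 2.0000.
Then r_6 ≈ r_5·(r_5/r_4)^p = 6.7001×10⁻⁷·(0.00105321)^2.0000 = 6.7001×10⁻⁷·1.10925e-06 ≈ 7.432e-13.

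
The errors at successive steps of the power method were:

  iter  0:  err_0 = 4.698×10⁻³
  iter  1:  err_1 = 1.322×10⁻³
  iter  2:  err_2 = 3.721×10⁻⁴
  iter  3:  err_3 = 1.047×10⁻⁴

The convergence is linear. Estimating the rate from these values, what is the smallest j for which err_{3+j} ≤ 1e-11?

Rate ρ ≈ err_3/err_2 = 1.047×10⁻⁴/3.721×10⁻⁴ = 0.2814.
After j more steps, err_{3+j} ≈ 1.047×10⁻⁴·ρ^j; need ρ^j ≤ 1e-11/1.047×10⁻⁴ = 9.5511e-08.
j ≥ ln(9.5511e-08)/ln(0.2814) = -16.1640/-1.26798 = 12.748.
So 13 more iterations are needed.

13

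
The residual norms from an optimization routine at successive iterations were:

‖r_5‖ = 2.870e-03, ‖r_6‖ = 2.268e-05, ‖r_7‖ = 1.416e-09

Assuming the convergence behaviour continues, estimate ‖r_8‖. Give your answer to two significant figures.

First estimate the order: p ≈ ln(‖r_7‖/‖r_6‖) / ln(‖r_6‖/‖r_5‖) = ln(1.416e-09/2.268e-05)/ln(2.268e-05/2.870e-03) = ln(6.24339e-05)/ln(0.00790244) ≈ 2.0000.
Then ‖r_8‖ ≈ ‖r_7‖·(‖r_7‖/‖r_6‖)^p = 1.416e-09·(6.24339e-05)^2.0000 = 1.416e-09·3.89799e-09 ≈ 5.52e-18.

5.5e-18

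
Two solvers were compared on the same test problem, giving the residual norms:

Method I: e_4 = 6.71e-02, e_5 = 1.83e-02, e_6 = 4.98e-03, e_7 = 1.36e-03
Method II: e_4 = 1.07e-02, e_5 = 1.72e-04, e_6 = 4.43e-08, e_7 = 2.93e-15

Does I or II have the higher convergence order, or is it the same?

II

Method I: p ≈ ln(1.36e-03/4.98e-03)/ln(4.98e-03/1.83e-02) ≈ 1.00.
Method II: p ≈ ln(2.93e-15/4.43e-08)/ln(4.43e-08/1.72e-04) ≈ 2.00.
Method II has the higher order (≈2.0 vs ≈1.0).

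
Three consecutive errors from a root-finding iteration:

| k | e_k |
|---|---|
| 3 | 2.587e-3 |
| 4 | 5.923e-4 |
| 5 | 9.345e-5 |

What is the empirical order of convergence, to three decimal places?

p ≈ ln(e_5/e_4) / ln(e_4/e_3)
  = ln(9.345e-5/5.923e-4) / ln(5.923e-4/2.587e-3)
  = ln(0.157775) / ln(0.228952)
  = -1.846585 / -1.474243 ≈ 1.252565

1.253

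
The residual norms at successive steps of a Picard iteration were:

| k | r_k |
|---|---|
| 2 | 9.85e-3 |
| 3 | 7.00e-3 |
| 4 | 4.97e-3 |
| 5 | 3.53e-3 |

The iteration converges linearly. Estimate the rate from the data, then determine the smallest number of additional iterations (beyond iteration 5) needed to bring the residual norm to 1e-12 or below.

Rate ρ ≈ r_5/r_4 = 3.53e-3/4.97e-3 = 0.7103.
After j more steps, r_{5+j} ≈ 3.53e-3·ρ^j; need ρ^j ≤ 1e-12/3.53e-3 = 2.83286e-10.
j ≥ ln(2.83286e-10)/ln(0.7103) = -21.9846/-0.34207 = 64.269.
So 65 more iterations are needed.

65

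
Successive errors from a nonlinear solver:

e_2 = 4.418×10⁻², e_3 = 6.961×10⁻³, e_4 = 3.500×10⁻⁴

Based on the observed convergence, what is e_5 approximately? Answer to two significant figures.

2.8e-6

First estimate the order: p ≈ ln(e_4/e_3) / ln(e_3/e_2) = ln(3.500×10⁻⁴/6.961×10⁻³)/ln(6.961×10⁻³/4.418×10⁻²) = ln(0.0502801)/ln(0.15756) ≈ 1.6181.
Then e_5 ≈ e_4·(e_4/e_3)^p = 3.500×10⁻⁴·(0.0502801)^1.6181 = 3.500×10⁻⁴·0.00792007 ≈ 2.772e-06.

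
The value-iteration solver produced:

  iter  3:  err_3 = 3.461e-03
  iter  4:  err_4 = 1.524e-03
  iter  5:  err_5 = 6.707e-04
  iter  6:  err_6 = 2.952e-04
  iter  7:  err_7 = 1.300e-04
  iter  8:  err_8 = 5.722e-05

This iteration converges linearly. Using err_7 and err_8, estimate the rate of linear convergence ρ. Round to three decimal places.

ρ ≈ err_8/err_7 = 5.722e-05/1.300e-04 = 0.44015

0.440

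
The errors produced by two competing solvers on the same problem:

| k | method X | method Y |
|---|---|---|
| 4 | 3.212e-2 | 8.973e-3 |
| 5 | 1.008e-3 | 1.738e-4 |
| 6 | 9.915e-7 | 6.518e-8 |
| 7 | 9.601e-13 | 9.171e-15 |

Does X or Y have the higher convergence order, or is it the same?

Method X: p ≈ ln(9.601e-13/9.915e-7)/ln(9.915e-7/1.008e-3) ≈ 2.00.
Method Y: p ≈ ln(9.171e-15/6.518e-8)/ln(6.518e-8/1.738e-4) ≈ 2.00.
Both orders ≈ 2.0 — effectively the same.

same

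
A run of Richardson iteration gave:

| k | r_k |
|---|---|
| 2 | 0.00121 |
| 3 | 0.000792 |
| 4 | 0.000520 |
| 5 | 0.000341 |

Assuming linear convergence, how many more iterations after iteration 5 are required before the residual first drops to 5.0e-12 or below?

43

Rate ρ ≈ r_5/r_4 = 0.000341/0.000520 = 0.6558.
After j more steps, r_{5+j} ≈ 0.000341·ρ^j; need ρ^j ≤ 5.0e-12/0.000341 = 1.46628e-08.
j ≥ ln(1.46628e-08)/ln(0.6558) = -18.0380/-0.42190 = 42.754.
So 43 more iterations are needed.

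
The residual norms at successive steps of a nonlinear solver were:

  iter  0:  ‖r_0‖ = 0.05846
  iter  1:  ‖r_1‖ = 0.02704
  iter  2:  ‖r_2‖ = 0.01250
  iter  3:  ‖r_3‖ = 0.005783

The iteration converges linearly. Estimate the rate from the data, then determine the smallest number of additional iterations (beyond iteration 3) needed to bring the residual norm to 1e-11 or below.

Rate ρ ≈ ‖r_3‖/‖r_2‖ = 0.005783/0.01250 = 0.4626.
After j more steps, ‖r_{3+j}‖ ≈ 0.005783·ρ^j; need ρ^j ≤ 1e-11/0.005783 = 1.72921e-09.
j ≥ ln(1.72921e-09)/ln(0.4626) = -20.1756/-0.77089 = 26.172.
So 27 more iterations are needed.

27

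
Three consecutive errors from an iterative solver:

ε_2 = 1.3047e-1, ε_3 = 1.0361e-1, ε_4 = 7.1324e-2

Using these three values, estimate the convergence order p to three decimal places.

p ≈ ln(ε_4/ε_3) / ln(ε_3/ε_2)
  = ln(7.1324e-2/1.0361e-1) / ln(1.0361e-1/1.3047e-1)
  = ln(0.688389) / ln(0.794129)
  = -0.373401 / -0.230509 ≈ 1.619898

1.620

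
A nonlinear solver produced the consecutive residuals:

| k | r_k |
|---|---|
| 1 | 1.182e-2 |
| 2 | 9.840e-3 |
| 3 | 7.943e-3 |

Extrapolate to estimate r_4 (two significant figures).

First estimate the order: p ≈ ln(r_3/r_2) / ln(r_2/r_1) = ln(7.943e-3/9.840e-3)/ln(9.840e-3/1.182e-2) = ln(0.807215)/ln(0.832487) ≈ 1.1681.
Then r_4 ≈ r_3·(r_3/r_2)^p = 7.943e-3·(0.807215)^1.1681 = 7.943e-3·0.778671 ≈ 0.006185.

6.2e-3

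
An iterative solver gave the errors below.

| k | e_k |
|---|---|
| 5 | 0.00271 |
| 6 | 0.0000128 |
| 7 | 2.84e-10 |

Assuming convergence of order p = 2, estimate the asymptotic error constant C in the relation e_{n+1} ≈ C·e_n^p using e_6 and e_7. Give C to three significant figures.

1.73

C ≈ e_7 / e_6^2
  = 2.84e-10 / (0.0000128)^2
  = 2.84e-10 / 1.6384e-10 ≈ 1.7334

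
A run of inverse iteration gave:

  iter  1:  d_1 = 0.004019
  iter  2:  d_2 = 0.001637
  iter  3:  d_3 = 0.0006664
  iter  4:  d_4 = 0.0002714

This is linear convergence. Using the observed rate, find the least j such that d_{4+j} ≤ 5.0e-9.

13

Rate ρ ≈ d_4/d_3 = 0.0002714/0.0006664 = 0.4073.
After j more steps, d_{4+j} ≈ 0.0002714·ρ^j; need ρ^j ≤ 5.0e-9/0.0002714 = 1.8423e-05.
j ≥ ln(1.8423e-05)/ln(0.4073) = -10.9019/-0.89821 = 12.137.
So 13 more iterations are needed.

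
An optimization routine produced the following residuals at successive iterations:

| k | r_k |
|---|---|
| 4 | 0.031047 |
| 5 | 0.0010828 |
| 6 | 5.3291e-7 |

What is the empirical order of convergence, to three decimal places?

p ≈ ln(r_6/r_5) / ln(r_5/r_4)
  = ln(5.3291e-7/0.0010828) / ln(0.0010828/0.031047)
  = ln(0.000492159) / ln(0.0348762)
  = -7.616709 / -3.355951 ≈ 2.269613

2.270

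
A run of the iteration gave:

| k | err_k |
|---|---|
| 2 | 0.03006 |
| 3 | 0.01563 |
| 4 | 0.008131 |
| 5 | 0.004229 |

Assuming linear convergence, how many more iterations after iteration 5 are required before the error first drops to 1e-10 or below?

27

Rate ρ ≈ err_5/err_4 = 0.004229/0.008131 = 0.5201.
After j more steps, err_{5+j} ≈ 0.004229·ρ^j; need ρ^j ≤ 1e-10/0.004229 = 2.36463e-08.
j ≥ ln(2.36463e-08)/ln(0.5201) = -17.5601/-0.65373 = 26.861.
So 27 more iterations are needed.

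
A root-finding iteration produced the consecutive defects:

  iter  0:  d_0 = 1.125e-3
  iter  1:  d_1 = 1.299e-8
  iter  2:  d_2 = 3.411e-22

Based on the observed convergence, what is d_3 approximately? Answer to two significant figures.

1.5e-59

First estimate the order: p ≈ ln(d_2/d_1) / ln(d_1/d_0) = ln(3.411e-22/1.299e-8)/ln(1.299e-8/1.125e-3) = ln(2.62587e-14)/ln(1.15467e-05) ≈ 2.7505.
Then d_3 ≈ d_2·(d_2/d_1)^p = 3.411e-22·(2.62587e-14)^2.7505 = 3.411e-22·4.42803e-38 ≈ 1.51e-59.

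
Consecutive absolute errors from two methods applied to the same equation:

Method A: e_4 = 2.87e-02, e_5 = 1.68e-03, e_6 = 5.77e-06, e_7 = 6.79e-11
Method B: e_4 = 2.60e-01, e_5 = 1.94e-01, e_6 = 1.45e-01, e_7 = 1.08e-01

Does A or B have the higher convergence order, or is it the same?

Method A: p ≈ ln(6.79e-11/5.77e-06)/ln(5.77e-06/1.68e-03) ≈ 2.00.
Method B: p ≈ ln(1.08e-01/1.45e-01)/ln(1.45e-01/1.94e-01) ≈ 1.01.
Method A has the higher order (≈2.0 vs ≈1.0).

A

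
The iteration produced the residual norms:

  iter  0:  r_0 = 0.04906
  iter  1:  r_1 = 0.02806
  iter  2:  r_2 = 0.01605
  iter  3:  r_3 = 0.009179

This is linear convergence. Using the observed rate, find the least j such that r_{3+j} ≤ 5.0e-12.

39

Rate ρ ≈ r_3/r_2 = 0.009179/0.01605 = 0.5719.
After j more steps, r_{3+j} ≈ 0.009179·ρ^j; need ρ^j ≤ 5.0e-12/0.009179 = 5.44722e-10.
j ≥ ln(5.44722e-10)/ln(0.5719) = -21.3307/-0.55879 = 38.173.
So 39 more iterations are needed.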